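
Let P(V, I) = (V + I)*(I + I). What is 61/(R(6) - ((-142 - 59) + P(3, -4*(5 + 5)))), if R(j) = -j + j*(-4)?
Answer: -61/2789 ≈ -0.021872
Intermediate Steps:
P(V, I) = 2*I*(I + V) (P(V, I) = (I + V)*(2*I) = 2*I*(I + V))
R(j) = -5*j (R(j) = -j - 4*j = -5*j)
61/(R(6) - ((-142 - 59) + P(3, -4*(5 + 5)))) = 61/(-5*6 - ((-142 - 59) + 2*(-4*(5 + 5))*(-4*(5 + 5) + 3))) = 61/(-30 - (-201 + 2*(-4*10)*(-4*10 + 3))) = 61/(-30 - (-201 + 2*(-40)*(-40 + 3))) = 61/(-30 - (-201 + 2*(-40)*(-37))) = 61/(-30 - (-201 + 2960)) = 61/(-30 - 1*2759) = 61/(-30 - 2759) = 61/(-2789) = 61*(-1/2789) = -61/2789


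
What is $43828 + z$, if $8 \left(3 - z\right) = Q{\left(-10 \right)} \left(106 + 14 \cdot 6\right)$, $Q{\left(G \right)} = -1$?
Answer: $\frac{175419}{4} \approx 43855.0$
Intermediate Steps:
$z = \frac{107}{4}$ ($z = 3 - \frac{\left(-1\right) \left(106 + 14 \cdot 6\right)}{8} = 3 - \frac{\left(-1\right) \left(106 + 84\right)}{8} = 3 - \frac{\left(-1\right) 190}{8} = 3 - - \frac{95}{4} = 3 + \frac{95}{4} = \frac{107}{4} \approx 26.75$)
$43828 + z = 43828 + \frac{107}{4} = \frac{175419}{4}$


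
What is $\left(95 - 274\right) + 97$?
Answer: $-82$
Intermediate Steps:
$\left(95 - 274\right) + 97 = -179 + 97 = -82$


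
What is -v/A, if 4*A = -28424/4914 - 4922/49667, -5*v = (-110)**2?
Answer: -590634003960/358980379 ≈ -1645.3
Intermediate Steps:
v = -2420 (v = -1/5*(-110)**2 = -1/5*12100 = -2420)
A = -358980379/244063638 (A = (-28424/4914 - 4922/49667)/4 = (-28424*1/4914 - 4922*1/49667)/4 = (-14212/2457 - 4922/49667)/4 = (1/4)*(-717960758/122031819) = -358980379/244063638 ≈ -1.4708)
-v/A = -(-2420)/(-358980379/244063638) = -(-2420)*(-244063638)/358980379 = -1*590634003960/358980379 = -590634003960/358980379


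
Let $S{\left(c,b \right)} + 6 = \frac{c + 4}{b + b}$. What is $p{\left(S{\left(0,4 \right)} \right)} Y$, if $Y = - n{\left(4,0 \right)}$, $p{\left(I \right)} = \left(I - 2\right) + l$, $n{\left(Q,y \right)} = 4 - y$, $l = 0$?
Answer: $30$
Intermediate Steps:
$S{\left(c,b \right)} = -6 + \frac{4 + c}{2 b}$ ($S{\left(c,b \right)} = -6 + \frac{c + 4}{b + b} = -6 + \frac{4 + c}{2 b}$)
$p{\left(I \right)} = -2 + I$ ($p{\left(I \right)} = \left(I - 2\right) + 0 = \left(-2 + I\right) + 0 = -2 + I$)
$Y = -4$ ($Y = - (4 - 0) = - (4 + 0) = \left(-1\right) 4 = -4$)
$p{\left(S{\left(0,4 \right)} \right)} Y = \left(-2 + \frac{4 + 0 - 48}{2 \cdot 4}\right) \left(-4\right) = \left(-2 + \frac{1}{2} \cdot \frac{1}{4} \left(4 + 0 - 48\right)\right) \left(-4\right) = \left(-2 + \frac{1}{2} \cdot \frac{1}{4} \left(-44\right)\right) \left(-4\right) = \left(-2 - \frac{11}{2}\right) \left(-4\right) = \left(- \frac{15}{2}\right) \left(-4\right) = 30$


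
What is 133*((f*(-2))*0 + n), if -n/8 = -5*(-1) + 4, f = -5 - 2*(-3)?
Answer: -9576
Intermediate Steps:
f = 1 (f = -5 + 6 = 1)
n = -72 (n = -8*(-5*(-1) + 4) = -8*(5 + 4) = -8*9 = -72)
133*((f*(-2))*0 + n) = 133*((1*(-2))*0 - 72) = 133*(-2*0 - 72) = 133*(0 - 72) = 133*(-72) = -9576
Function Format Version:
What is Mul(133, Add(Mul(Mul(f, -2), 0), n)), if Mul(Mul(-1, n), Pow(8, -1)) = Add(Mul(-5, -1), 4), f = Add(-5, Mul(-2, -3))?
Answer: -9576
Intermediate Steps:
f = 1 (f = Add(-5, 6) = 1)
n = -72 (n = Mul(-8, Add(Mul(-5, -1), 4)) = Mul(-8, Add(5, 4)) = Mul(-8, 9) = -72)
Mul(133, Add(Mul(Mul(f, -2), 0), n)) = Mul(133, Add(Mul(Mul(1, -2), 0), -72)) = Mul(133, Add(Mul(-2, 0), -72)) = Mul(133, Add(0, -72)) = Mul(133, -72) = -9576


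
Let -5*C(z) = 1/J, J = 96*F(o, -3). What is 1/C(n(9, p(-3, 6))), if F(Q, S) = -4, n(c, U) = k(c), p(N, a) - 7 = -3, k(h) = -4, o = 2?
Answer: 1920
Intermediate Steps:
p(N, a) = 4 (p(N, a) = 7 - 3 = 4)
n(c, U) = -4
J = -384 (J = 96*(-4) = -384)
C(z) = 1/1920 (C(z) = -⅕/(-384) = -⅕*(-1/384) = 1/1920)
1/C(n(9, p(-3, 6))) = 1/(1/1920) = 1920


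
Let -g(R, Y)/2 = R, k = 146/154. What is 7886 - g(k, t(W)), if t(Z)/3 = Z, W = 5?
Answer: 607368/77 ≈ 7887.9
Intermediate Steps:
t(Z) = 3*Z
k = 73/77 (k = 146*(1/154) = 73/77 ≈ 0.94805)
g(R, Y) = -2*R
7886 - g(k, t(W)) = 7886 - (-2)*73/77 = 7886 - 1*(-146/77) = 7886 + 146/77 = 607368/77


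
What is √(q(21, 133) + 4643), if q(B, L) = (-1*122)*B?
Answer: √2081 ≈ 45.618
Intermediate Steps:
q(B, L) = -122*B
√(q(21, 133) + 4643) = √(-122*21 + 4643) = √(-2562 + 4643) = √2081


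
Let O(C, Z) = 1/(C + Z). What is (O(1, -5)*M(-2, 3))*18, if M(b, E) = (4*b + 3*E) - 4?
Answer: 27/2 ≈ 13.500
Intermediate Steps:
M(b, E) = -4 + 3*E + 4*b (M(b, E) = (3*E + 4*b) - 4 = -4 + 3*E + 4*b)
(O(1, -5)*M(-2, 3))*18 = ((-4 + 3*3 + 4*(-2))/(1 - 5))*18 = ((-4 + 9 - 8)/(-4))*18 = -1/4*(-3)*18 = (3/4)*18 = 27/2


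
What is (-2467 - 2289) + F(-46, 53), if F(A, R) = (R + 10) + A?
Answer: -4739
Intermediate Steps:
F(A, R) = 10 + A + R (F(A, R) = (10 + R) + A = 10 + A + R)
(-2467 - 2289) + F(-46, 53) = (-2467 - 2289) + (10 - 46 + 53) = -4756 + 17 = -4739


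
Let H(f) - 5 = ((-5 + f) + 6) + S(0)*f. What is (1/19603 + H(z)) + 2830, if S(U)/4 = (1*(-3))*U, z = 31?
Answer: 56201802/19603 ≈ 2867.0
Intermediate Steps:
S(U) = -12*U (S(U) = 4*((1*(-3))*U) = 4*(-3*U) = -12*U)
H(f) = 6 + f (H(f) = 5 + (((-5 + f) + 6) + (-12*0)*f) = 5 + ((1 + f) + 0*f) = 5 + ((1 + f) + 0) = 5 + (1 + f) = 6 + f)
(1/19603 + H(z)) + 2830 = (1/19603 + (6 + 31)) + 2830 = (1/19603 + 37) + 2830 = 725312/19603 + 2830 = 56201802/19603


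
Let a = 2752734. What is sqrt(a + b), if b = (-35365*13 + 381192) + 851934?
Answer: sqrt(3526115) ≈ 1877.8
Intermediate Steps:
b = 773381 (b = (-459745 + 381192) + 851934 = -78553 + 851934 = 773381)
sqrt(a + b) = sqrt(2752734 + 773381) = sqrt(3526115)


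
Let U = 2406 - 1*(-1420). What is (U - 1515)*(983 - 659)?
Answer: 748764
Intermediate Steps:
U = 3826 (U = 2406 + 1420 = 3826)
(U - 1515)*(983 - 659) = (3826 - 1515)*(983 - 659) = 2311*324 = 748764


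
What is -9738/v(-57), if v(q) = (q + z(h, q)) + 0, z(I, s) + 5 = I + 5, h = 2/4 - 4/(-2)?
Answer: 19476/109 ≈ 178.68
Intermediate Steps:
h = 5/2 (h = 2*(¼) - 4*(-½) = ½ + 2 = 5/2 ≈ 2.5000)
z(I, s) = I (z(I, s) = -5 + (I + 5) = -5 + (5 + I) = I)
v(q) = 5/2 + q (v(q) = (q + 5/2) + 0 = (5/2 + q) + 0 = 5/2 + q)
-9738/v(-57) = -9738/(5/2 - 57) = -9738/(-109/2) = -9738*(-2/109) = 19476/109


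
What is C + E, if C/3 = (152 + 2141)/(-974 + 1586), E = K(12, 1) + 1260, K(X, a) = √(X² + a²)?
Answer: 259333/204 + √145 ≈ 1283.3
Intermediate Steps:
E = 1260 + √145 (E = √(12² + 1²) + 1260 = √(144 + 1) + 1260 = √145 + 1260 = 1260 + √145 ≈ 1272.0)
C = 2293/204 (C = 3*((152 + 2141)/(-974 + 1586)) = 3*(2293/612) = 2293/204 ≈ 11.240)
C + E = 2293/204 + (1260 + √145) = 259333/204 + √145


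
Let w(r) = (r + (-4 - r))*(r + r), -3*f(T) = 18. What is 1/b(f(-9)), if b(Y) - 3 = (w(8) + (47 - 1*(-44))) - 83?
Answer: -1/53 ≈ -0.018868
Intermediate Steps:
f(T) = -6 (f(T) = -1/3*18 = -6)
w(r) = -8*r
b(Y) = -53 (b(Y) = 3 + ((-8*8 + (47 - 1*(-44))) - 83) = 3 + ((-64 + (47 + 44)) - 83) = 3 + ((-64 + 91) - 83) = 3 + (27 - 83) = 3 - 56 = -53)
1/b(f(-9)) = 1/(-53) = -1/53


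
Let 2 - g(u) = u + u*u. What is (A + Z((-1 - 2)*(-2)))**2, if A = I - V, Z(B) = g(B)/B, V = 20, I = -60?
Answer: 67600/9 ≈ 7511.1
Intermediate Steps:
g(u) = 2 - u - u**2 (g(u) = 2 - (u + u*u) = 2 - (u + u**2) = 2 + (-u - u**2) = 2 - u - u**2)
Z(B) = (2 - B - B**2)/B
A = -80 (A = -60 - 1*20 = -60 - 20 = -80)
(A + Z((-1 - 2)*(-2)))**2 = (-80 + (-1 - (-1 - 2)*(-2) + 2/(((-1 - 2)*(-2)))))**2 = (-80 + (-1 - (-3)*(-2) + 2/((-3*(-2)))))**2 = (-80 + (-1 - 1*6 + 2/6))**2 = (-80 + (-1 - 6 + 2*(1/6)))**2 = (-80 + (-1 - 6 + 1/3))**2 = (-80 - 20/3)**2 = (-260/3)**2 = 67600/9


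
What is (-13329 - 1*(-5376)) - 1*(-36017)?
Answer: 28064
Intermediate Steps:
(-13329 - 1*(-5376)) - 1*(-36017) = (-13329 + 5376) + 36017 = -7953 + 36017 = 28064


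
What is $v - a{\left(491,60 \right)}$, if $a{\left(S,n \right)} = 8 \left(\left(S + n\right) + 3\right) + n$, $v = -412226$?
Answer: $-416718$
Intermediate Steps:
$a{\left(S,n \right)} = 24 + 8 S + 9 n$ ($a{\left(S,n \right)} = 8 \left(3 + S + n\right) + n = \left(24 + 8 S + 8 n\right) + n = 24 + 8 S + 9 n$)
$v - a{\left(491,60 \right)} = -412226 - \left(24 + 8 \cdot 491 + 9 \cdot 60\right) = -412226 - \left(24 + 3928 + 540\right) = -412226 - 4492 = -416718$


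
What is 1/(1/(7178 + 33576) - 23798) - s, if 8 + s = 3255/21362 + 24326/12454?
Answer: 760439968413917995/129012406796793234 ≈ 5.8943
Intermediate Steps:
s = -784074501/133021174 (s = -8 + (3255/21362 + 24326/12454) = -8 + (3255*(1/21362) + 24326*(1/12454)) = -8 + (3255/21362 + 12163/6227) = -8 + 280094891/133021174 = -784074501/133021174 ≈ -5.8944)
1/(1/(7178 + 33576) - 23798) - s = 1/(1/(7178 + 33576) - 23798) - 1*(-784074501/133021174) = 1/(1/40754 - 23798) + 784074501/133021174 = 1/(-969863691/40754) + 784074501/133021174 = -40754/969863691 + 784074501/133021174 = 760439968413917995/129012406796793234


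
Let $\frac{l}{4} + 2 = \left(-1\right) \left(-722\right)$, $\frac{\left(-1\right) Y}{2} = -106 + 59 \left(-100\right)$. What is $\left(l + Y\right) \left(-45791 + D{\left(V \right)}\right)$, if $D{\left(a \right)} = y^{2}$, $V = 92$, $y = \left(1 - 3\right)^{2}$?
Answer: $-681681300$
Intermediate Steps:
$y = 4$ ($y = \left(-2\right)^{2} = 4$)
$Y = 12012$ ($Y = - 2 \left(-106 + 59 \left(-100\right)\right) = - 2 \left(-106 - 5900\right) = \left(-2\right) \left(-6006\right) = 12012$)
$D{\left(a \right)} = 16$ ($D{\left(a \right)} = 4^{2} = 16$)
$l = 2880$ ($l = -8 + 4 \left(\left(-1\right) \left(-722\right)\right) = -8 + 4 \cdot 722 = -8 + 2888 = 2880$)
$\left(l + Y\right) \left(-45791 + D{\left(V \right)}\right) = \left(2880 + 12012\right) \left(-45791 + 16\right) = 14892 \left(-45775\right) = -681681300$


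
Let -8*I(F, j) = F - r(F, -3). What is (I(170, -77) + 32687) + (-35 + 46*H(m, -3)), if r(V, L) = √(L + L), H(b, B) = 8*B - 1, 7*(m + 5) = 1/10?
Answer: 125923/4 + I*√6/8 ≈ 31481.0 + 0.30619*I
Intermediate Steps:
m = -349/70 (m = -5 + (⅐)/10 = -5 + (⅐)*(⅒) = -5 + 1/70 = -349/70 ≈ -4.9857)
H(b, B) = -1 + 8*B
r(V, L) = √2*√L (r(V, L) = √(2*L) = √2*√L)
I(F, j) = -F/8 + I*√6/8 (I(F, j) = -(F - √2*√(-3))/8 = -(F - √2*I*√3)/8 = -(F - I*√6)/8 = -F/8 + I*√6/8)
(I(170, -77) + 32687) + (-35 + 46*H(m, -3)) = ((-⅛*170 + I*√6/8) + 32687) + (-35 + 46*(-1 + 8*(-3))) = ((-85/4 + I*√6/8) + 32687) + (-35 + 46*(-1 - 24)) = (130663/4 + I*√6/8) + (-35 + 46*(-25)) = (130663/4 + I*√6/8) + (-35 - 1150) = (130663/4 + I*√6/8) - 1185 = 125923/4 + I*√6/8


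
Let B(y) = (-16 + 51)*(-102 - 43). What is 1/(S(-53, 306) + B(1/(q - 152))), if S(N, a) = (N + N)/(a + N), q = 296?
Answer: -253/1284081 ≈ -0.00019703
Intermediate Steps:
S(N, a) = 2*N/(N + a) (S(N, a) = (2*N)/(N + a) = 2*N/(N + a))
B(y) = -5075 (B(y) = 35*(-145) = -5075)
1/(S(-53, 306) + B(1/(q - 152))) = 1/(2*(-53)/(-53 + 306) - 5075) = 1/(2*(-53)/253 - 5075) = 1/(2*(-53)*(1/253) - 5075) = 1/(-106/253 - 5075) = 1/(-1284081/253) = -253/1284081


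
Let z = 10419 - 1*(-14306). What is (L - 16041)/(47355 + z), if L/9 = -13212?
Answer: -134949/72080 ≈ -1.8722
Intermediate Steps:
L = -118908 (L = 9*(-13212) = -118908)
z = 24725 (z = 10419 + 14306 = 24725)
(L - 16041)/(47355 + z) = (-118908 - 16041)/(47355 + 24725) = -134949/72080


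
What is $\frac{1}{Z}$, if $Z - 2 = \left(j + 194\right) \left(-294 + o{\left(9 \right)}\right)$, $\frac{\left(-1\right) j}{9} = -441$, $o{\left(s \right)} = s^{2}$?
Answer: $- \frac{1}{886717} \approx -1.1278 \cdot 10^{-6}$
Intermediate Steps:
$j = 3969$ ($j = \left(-9\right) \left(-441\right) = 3969$)
$Z = -886717$ ($Z = 2 + \left(3969 + 194\right) \left(-294 + 9^{2}\right) = 2 + 4163 \left(-294 + 81\right) = 2 + 4163 \left(-213\right) = 2 - 886719 = -886717$)
$\frac{1}{Z} = \frac{1}{-886717} = - \frac{1}{886717}$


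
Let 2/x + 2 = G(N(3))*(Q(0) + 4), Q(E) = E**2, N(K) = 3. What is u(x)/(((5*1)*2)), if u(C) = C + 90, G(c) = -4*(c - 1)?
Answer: 1529/170 ≈ 8.9941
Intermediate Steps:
G(c) = 4 - 4*c (G(c) = -4*(-1 + c) = 4 - 4*c)
x = -1/17 (x = 2/(-2 + (4 - 4*3)*(0**2 + 4)) = 2/(-2 + (4 - 12)*(0 + 4)) = 2/(-2 - 8*4) = 2/(-2 - 32) = 2/(-34) = 2*(-1/34) = -1/17 ≈ -0.058824)
u(C) = 90 + C
u(x)/(((5*1)*2)) = (90 - 1/17)/(((5*1)*2)) = 1529/(17*((5*2))) = (1529/17)/10 = (1529/17)*(1/10) = 1529/170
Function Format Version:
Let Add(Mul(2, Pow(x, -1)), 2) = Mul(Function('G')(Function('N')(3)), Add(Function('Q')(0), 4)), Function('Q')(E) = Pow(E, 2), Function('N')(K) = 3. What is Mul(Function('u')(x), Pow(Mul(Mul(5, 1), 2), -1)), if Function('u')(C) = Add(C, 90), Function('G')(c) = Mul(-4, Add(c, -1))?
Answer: Rational(1529, 170) ≈ 8.9941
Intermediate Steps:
Function('G')(c) = Add(4, Mul(-4, c)) (Function('G')(c) = Mul(-4, Add(-1, c)) = Add(4, Mul(-4, c)))
x = Rational(-1, 17) (x = Mul(2, Pow(Add(-2, Mul(Add(4, Mul(-4, 3)), Add(Pow(0, 2), 4))), -1)) = Mul(2, Pow(Add(-2, Mul(Add(4, -12), Add(0, 4))), -1)) = Mul(2, Pow(Add(-2, Mul(-8, 4)), -1)) = Mul(2, Pow(Add(-2, -32), -1)) = Mul(2, Pow(-34, -1)) = Mul(2, Rational(-1, 34)) = Rational(-1, 17) ≈ -0.058824)
Function('u')(C) = Add(90, C)
Mul(Function('u')(x), Pow(Mul(Mul(5, 1), 2), -1)) = Mul(Add(90, Rational(-1, 17)), Pow(Mul(Mul(5, 1), 2), -1)) = Mul(Rational(1529, 17), Pow(Mul(5, 2), -1)) = Mul(Rational(1529, 17), Pow(10, -1)) = Mul(Rational(1529, 17), Rational(1, 10)) = Rational(1529, 170)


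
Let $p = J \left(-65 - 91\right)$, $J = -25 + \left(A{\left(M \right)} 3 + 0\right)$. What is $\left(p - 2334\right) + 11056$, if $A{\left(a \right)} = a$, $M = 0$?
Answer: $12622$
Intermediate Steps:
$J = -25$ ($J = -25 + \left(0 \cdot 3 + 0\right) = -25 + \left(0 + 0\right) = -25 + 0 = -25$)
$p = 3900$ ($p = - 25 \left(-65 - 91\right) = \left(-25\right) \left(-156\right) = 3900$)
$\left(p - 2334\right) + 11056 = \left(3900 - 2334\right) + 11056 = 1566 + 11056 = 12622$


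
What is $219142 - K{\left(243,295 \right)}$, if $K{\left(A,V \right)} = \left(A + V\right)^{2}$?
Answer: $-70302$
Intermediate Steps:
$219142 - K{\left(243,295 \right)} = 219142 - \left(243 + 295\right)^{2} = 219142 - 538^{2} = 219142 - 289444 = -70302$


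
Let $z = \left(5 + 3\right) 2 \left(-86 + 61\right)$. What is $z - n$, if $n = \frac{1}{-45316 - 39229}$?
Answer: $- \frac{33817999}{84545} \approx -400.0$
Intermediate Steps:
$z = -400$ ($z = 8 \cdot 2 \left(-25\right) = 16 \left(-25\right) = -400$)
$n = - \frac{1}{84545}$ ($n = \frac{1}{-84545} = - \frac{1}{84545} \approx -1.1828 \cdot 10^{-5}$)
$z - n = -400 - - \frac{1}{84545} = -400 + \frac{1}{84545} = - \frac{33817999}{84545}$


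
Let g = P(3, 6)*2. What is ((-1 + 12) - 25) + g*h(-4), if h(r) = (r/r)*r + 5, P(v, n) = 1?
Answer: -12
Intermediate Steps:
g = 2 (g = 1*2 = 2)
h(r) = 5 + r (h(r) = 1*r + 5 = r + 5 = 5 + r)
((-1 + 12) - 25) + g*h(-4) = ((-1 + 12) - 25) + 2*(5 - 4) = (11 - 25) + 2*1 = -14 + 2 = -12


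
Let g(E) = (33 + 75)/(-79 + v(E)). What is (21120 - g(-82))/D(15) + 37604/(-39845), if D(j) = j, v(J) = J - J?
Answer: 4429355208/3147755 ≈ 1407.1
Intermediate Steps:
v(J) = 0
g(E) = -108/79 (g(E) = (33 + 75)/(-79 + 0) = 108/(-79) = 108*(-1/79) = -108/79)
(21120 - g(-82))/D(15) + 37604/(-39845) = (21120 - 1*(-108/79))/15 + 37604/(-39845) = (21120 + 108/79)*(1/15) + 37604*(-1/39845) = (1668588/79)*(1/15) - 37604/39845 = 556196/395 - 37604/39845 = 4429355208/3147755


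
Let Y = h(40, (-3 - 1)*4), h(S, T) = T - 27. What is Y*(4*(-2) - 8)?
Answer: 688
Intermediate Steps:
h(S, T) = -27 + T
Y = -43 (Y = -27 + (-3 - 1)*4 = -27 - 4*4 = -27 - 16 = -43)
Y*(4*(-2) - 8) = -43*(4*(-2) - 8) = -43*(-8 - 8) = -43*(-16) = 688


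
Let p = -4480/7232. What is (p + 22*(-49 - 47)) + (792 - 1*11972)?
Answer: -1502066/113 ≈ -13293.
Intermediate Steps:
p = -70/113 (p = -4480*1/7232 = -70/113 ≈ -0.61947)
(p + 22*(-49 - 47)) + (792 - 1*11972) = (-70/113 + 22*(-49 - 47)) + (792 - 1*11972) = (-70/113 + 22*(-96)) + (792 - 11972) = (-70/113 - 2112) - 11180 = -238726/113 - 11180 = -1502066/113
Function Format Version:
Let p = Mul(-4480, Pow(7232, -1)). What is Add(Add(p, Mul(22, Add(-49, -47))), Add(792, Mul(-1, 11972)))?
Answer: Rational(-1502066, 113) ≈ -13293.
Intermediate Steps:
p = Rational(-70, 113) (p = Mul(-4480, Rational(1, 7232)) = Rational(-70, 113) ≈ -0.61947)
Add(Add(p, Mul(22, Add(-49, -47))), Add(792, Mul(-1, 11972))) = Add(Add(Rational(-70, 113), Mul(22, Add(-49, -47))), Add(792, Mul(-1, 11972))) = Add(Add(Rational(-70, 113), Mul(22, -96)), Add(792, -11972)) = Add(Add(Rational(-70, 113), -2112), -11180) = Add(Rational(-238726, 113), -11180) = Rational(-1502066, 113)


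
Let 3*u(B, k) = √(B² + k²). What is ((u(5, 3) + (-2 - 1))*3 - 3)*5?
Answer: -60 + 5*√34 ≈ -30.845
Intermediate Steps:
u(B, k) = √(B² + k²)/3
((u(5, 3) + (-2 - 1))*3 - 3)*5 = ((√(5² + 3²)/3 + (-2 - 1))*3 - 3)*5 = ((√(25 + 9)/3 - 3)*3 - 3)*5 = ((√34/3 - 3)*3 - 3)*5 = ((-3 + √34/3)*3 - 3)*5 = ((-9 + √34) - 3)*5 = (-12 + √34)*5 = -60 + 5*√34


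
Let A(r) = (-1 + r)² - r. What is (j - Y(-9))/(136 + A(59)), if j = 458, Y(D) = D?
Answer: 467/3441 ≈ 0.13572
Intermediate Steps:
(j - Y(-9))/(136 + A(59)) = (458 - 1*(-9))/(136 + ((-1 + 59)² - 1*59)) = (458 + 9)/(136 + (58² - 59)) = 467/(136 + (3364 - 59)) = 467/(136 + 3305) = 467/3441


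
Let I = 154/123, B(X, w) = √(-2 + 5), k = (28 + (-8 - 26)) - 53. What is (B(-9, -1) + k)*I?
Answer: -9086/123 + 154*√3/123 ≈ -71.701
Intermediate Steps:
k = -59 (k = (28 - 34) - 53 = -6 - 53 = -59)
B(X, w) = √3
I = 154/123 (I = 154*(1/123) = 154/123 ≈ 1.2520)
(B(-9, -1) + k)*I = (√3 - 59)*(154/123) = (-59 + √3)*(154/123) = -9086/123 + 154*√3/123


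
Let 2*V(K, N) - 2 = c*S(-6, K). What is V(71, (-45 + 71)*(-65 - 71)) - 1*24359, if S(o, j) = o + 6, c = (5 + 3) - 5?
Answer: -24358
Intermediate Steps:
c = 3 (c = 8 - 5 = 3)
S(o, j) = 6 + o
V(K, N) = 1 (V(K, N) = 1 + (3*(6 - 6))/2 = 1 + (3*0)/2 = 1 + (½)*0 = 1 + 0 = 1)
V(71, (-45 + 71)*(-65 - 71)) - 1*24359 = 1 - 1*24359 = 1 - 24359 = -24358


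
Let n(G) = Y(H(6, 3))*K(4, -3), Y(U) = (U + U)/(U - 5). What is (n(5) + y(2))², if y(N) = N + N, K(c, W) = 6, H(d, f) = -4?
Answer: 784/9 ≈ 87.111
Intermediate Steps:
Y(U) = 2*U/(-5 + U) (Y(U) = (2*U)/(-5 + U) = 2*U/(-5 + U))
n(G) = 16/3 (n(G) = (2*(-4)/(-5 - 4))*6 = (2*(-4)/(-9))*6 = (2*(-4)*(-⅑))*6 = (8/9)*6 = 16/3)
y(N) = 2*N
(n(5) + y(2))² = (16/3 + 2*2)² = (16/3 + 4)² = (28/3)² = 784/9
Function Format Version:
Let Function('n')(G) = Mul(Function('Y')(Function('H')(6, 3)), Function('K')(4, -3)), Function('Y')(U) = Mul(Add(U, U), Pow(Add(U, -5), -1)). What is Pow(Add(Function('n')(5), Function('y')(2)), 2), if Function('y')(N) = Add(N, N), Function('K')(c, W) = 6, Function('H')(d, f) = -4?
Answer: Rational(784, 9) ≈ 87.111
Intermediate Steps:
Function('Y')(U) = Mul(2, U, Pow(Add(-5, U), -1)) (Function('Y')(U) = Mul(Mul(2, U), Pow(Add(-5, U), -1)) = Mul(2, U, Pow(Add(-5, U), -1)))
Function('n')(G) = Rational(16, 3) (Function('n')(G) = Mul(Mul(2, -4, Pow(Add(-5, -4), -1)), 6) = Mul(Mul(2, -4, Pow(-9, -1)), 6) = Mul(Mul(2, -4, Rational(-1, 9)), 6) = Mul(Rational(8, 9), 6) = Rational(16, 3))
Function('y')(N) = Mul(2, N)
Pow(Add(Function('n')(5), Function('y')(2)), 2) = Pow(Add(Rational(16, 3), Mul(2, 2)), 2) = Pow(Add(Rational(16, 3), 4), 2) = Pow(Rational(28, 3), 2) = Rational(784, 9)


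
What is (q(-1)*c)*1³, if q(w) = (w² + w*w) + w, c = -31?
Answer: -31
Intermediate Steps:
q(w) = w + 2*w² (q(w) = (w² + w²) + w = 2*w² + w = w + 2*w²)
(q(-1)*c)*1³ = (-(1 + 2*(-1))*(-31))*1³ = (-(1 - 2)*(-31))*1 = (-1*(-1)*(-31))*1 = (1*(-31))*1 = -31*1 = -31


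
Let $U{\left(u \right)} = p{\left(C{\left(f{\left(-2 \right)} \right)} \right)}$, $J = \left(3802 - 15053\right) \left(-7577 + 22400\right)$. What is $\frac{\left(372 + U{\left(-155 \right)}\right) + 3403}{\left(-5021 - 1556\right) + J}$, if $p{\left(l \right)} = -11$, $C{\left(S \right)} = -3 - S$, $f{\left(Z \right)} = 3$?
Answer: $- \frac{1882}{83390075} \approx -2.2569 \cdot 10^{-5}$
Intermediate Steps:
$J = -166773573$ ($J = \left(-11251\right) 14823 = -166773573$)
$U{\left(u \right)} = -11$
$\frac{\left(372 + U{\left(-155 \right)}\right) + 3403}{\left(-5021 - 1556\right) + J} = \frac{\left(372 - 11\right) + 3403}{\left(-5021 - 1556\right) - 166773573} = \frac{361 + 3403}{\left(-5021 - 1556\right) - 166773573} = \frac{3764}{-6577 - 166773573} = \frac{3764}{-166780150} = 3764 \left(- \frac{1}{166780150}\right) = - \frac{1882}{83390075}$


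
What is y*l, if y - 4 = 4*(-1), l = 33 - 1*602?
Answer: 0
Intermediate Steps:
l = -569 (l = 33 - 602 = -569)
y = 0 (y = 4 + 4*(-1) = 4 - 4 = 0)
y*l = 0*(-569) = 0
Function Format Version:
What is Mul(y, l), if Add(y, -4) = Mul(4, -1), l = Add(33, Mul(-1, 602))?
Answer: 0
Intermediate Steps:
l = -569 (l = Add(33, -602) = -569)
y = 0 (y = Add(4, Mul(4, -1)) = Add(4, -4) = 0)
Mul(y, l) = Mul(0, -569) = 0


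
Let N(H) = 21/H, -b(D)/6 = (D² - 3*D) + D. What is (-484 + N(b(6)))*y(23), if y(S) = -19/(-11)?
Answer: -441541/528 ≈ -836.25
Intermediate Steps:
b(D) = -6*D² + 12*D (b(D) = -6*((D² - 3*D) + D) = -6*(D² - 2*D) = -6*D² + 12*D)
y(S) = 19/11 (y(S) = -19*(-1/11) = 19/11)
(-484 + N(b(6)))*y(23) = (-484 + 21/((6*6*(2 - 1*6))))*(19/11) = (-484 + 21/((6*6*(2 - 6))))*(19/11) = (-484 + 21/((6*6*(-4))))*(19/11) = (-484 + 21/(-144))*(19/11) = (-484 + 21*(-1/144))*(19/11) = (-484 - 7/48)*(19/11) = -23239/48*19/11 = -441541/528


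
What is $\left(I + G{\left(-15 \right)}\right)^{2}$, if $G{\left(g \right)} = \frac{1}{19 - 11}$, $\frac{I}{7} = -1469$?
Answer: $\frac{6767201169}{64} \approx 1.0574 \cdot 10^{8}$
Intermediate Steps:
$I = -10283$ ($I = 7 \left(-1469\right) = -10283$)
$G{\left(g \right)} = \frac{1}{8}$
$\left(I + G{\left(-15 \right)}\right)^{2} = \left(-10283 + \frac{1}{8}\right)^{2} = \left(- \frac{82263}{8}\right)^{2} = \frac{6767201169}{64}$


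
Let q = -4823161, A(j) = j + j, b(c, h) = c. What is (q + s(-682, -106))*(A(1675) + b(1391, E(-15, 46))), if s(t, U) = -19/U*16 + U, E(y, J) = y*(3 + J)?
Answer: -1211956048259/53 ≈ -2.2867e+10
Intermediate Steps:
s(t, U) = U - 304/U (s(t, U) = -304/U + U = U - 304/U)
A(j) = 2*j
(q + s(-682, -106))*(A(1675) + b(1391, E(-15, 46))) = (-4823161 + (-106 - 304/(-106)))*(2*1675 + 1391) = (-4823161 + (-106 - 304*(-1/106)))*(3350 + 1391) = (-4823161 + (-106 + 152/53))*4741 = (-4823161 - 5466/53)*4741 = -255632999/53*4741 = -1211956048259/53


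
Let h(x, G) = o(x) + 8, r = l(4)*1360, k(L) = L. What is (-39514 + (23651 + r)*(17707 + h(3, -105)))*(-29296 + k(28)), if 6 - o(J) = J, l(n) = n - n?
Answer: -12263552602272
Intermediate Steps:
l(n) = 0
o(J) = 6 - J
r = 0 (r = 0*1360 = 0)
h(x, G) = 14 - x (h(x, G) = (6 - x) + 8 = 14 - x)
(-39514 + (23651 + r)*(17707 + h(3, -105)))*(-29296 + k(28)) = (-39514 + (23651 + 0)*(17707 + (14 - 1*3)))*(-29296 + 28) = (-39514 + 23651*(17707 + (14 - 3)))*(-29268) = (-39514 + 23651*(17707 + 11))*(-29268) = (-39514 + 23651*17718)*(-29268) = (-39514 + 419048418)*(-29268) = 419008904*(-29268) = -12263552602272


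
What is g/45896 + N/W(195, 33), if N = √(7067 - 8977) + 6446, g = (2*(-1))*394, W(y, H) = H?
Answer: 6723173/34422 + I*√1910/33 ≈ 195.32 + 1.3244*I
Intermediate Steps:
g = -788 (g = -2*394 = -788)
N = 6446 + I*√1910 (N = √(-1910) + 6446 = I*√1910 + 6446 = 6446 + I*√1910 ≈ 6446.0 + 43.704*I)
g/45896 + N/W(195, 33) = -788/45896 + (6446 + I*√1910)/33 = -788*1/45896 + (6446 + I*√1910)*(1/33) = -197/11474 + (586/3 + I*√1910/33) = 6723173/34422 + I*√1910/33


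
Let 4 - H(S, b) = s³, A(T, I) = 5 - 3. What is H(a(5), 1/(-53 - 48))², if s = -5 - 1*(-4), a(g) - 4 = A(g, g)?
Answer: 25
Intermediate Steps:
A(T, I) = 2
a(g) = 6 (a(g) = 4 + 2 = 6)
s = -1 (s = -5 + 4 = -1)
H(S, b) = 5 (H(S, b) = 4 - 1*(-1)³ = 4 - 1*(-1) = 4 + 1 = 5)
H(a(5), 1/(-53 - 48))² = 5² = 25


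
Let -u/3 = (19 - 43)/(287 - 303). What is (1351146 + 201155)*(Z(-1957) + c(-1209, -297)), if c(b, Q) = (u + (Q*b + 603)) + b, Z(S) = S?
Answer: 1106807688311/2 ≈ 5.5340e+11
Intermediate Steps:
u = -9/2 (u = -3*(19 - 43)/(287 - 303) = -(-72)/(-16) = -(-72)*(-1)/16 = -3*3/2 = -9/2 ≈ -4.5000)
c(b, Q) = 1197/2 + b + Q*b (c(b, Q) = (-9/2 + (Q*b + 603)) + b = (-9/2 + (603 + Q*b)) + b = (1197/2 + Q*b) + b = 1197/2 + b + Q*b)
(1351146 + 201155)*(Z(-1957) + c(-1209, -297)) = (1351146 + 201155)*(-1957 + (1197/2 - 1209 - 297*(-1209))) = 1552301*(-1957 + (1197/2 - 1209 + 359073)) = 1552301*(-1957 + 716925/2) = 1552301*(713011/2) = 1106807688311/2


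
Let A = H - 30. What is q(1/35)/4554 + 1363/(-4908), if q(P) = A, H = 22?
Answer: -1041061/3725172 ≈ -0.27947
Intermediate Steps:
A = -8 (A = 22 - 30 = -8)
q(P) = -8
q(1/35)/4554 + 1363/(-4908) = -8/4554 + 1363/(-4908) = -8*1/4554 + 1363*(-1/4908) = -4/2277 - 1363/4908 = -1041061/3725172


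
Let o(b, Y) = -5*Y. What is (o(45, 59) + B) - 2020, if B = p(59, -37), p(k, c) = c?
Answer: -2352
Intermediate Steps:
B = -37
(o(45, 59) + B) - 2020 = (-5*59 - 37) - 2020 = (-295 - 37) - 2020 = -332 - 2020 = -2352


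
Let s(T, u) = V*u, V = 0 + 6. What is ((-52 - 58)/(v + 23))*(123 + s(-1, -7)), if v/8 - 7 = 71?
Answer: -8910/647 ≈ -13.771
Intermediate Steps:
v = 624 (v = 56 + 8*71 = 56 + 568 = 624)
V = 6
s(T, u) = 6*u
((-52 - 58)/(v + 23))*(123 + s(-1, -7)) = ((-52 - 58)/(624 + 23))*(123 + 6*(-7)) = (-110/647)*(123 - 42) = -110*1/647*81 = -110/647*81 = -8910/647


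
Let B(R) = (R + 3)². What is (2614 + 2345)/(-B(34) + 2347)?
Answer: 1653/326 ≈ 5.0705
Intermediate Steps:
B(R) = (3 + R)²
(2614 + 2345)/(-B(34) + 2347) = (2614 + 2345)/(-(3 + 34)² + 2347) = 4959/(-1*37² + 2347) = 4959/(-1*1369 + 2347) = 4959/(-1369 + 2347) = 4959/978 = 4959*(1/978) = 1653/326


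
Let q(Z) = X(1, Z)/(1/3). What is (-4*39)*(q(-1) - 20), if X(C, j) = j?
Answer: 3588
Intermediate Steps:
q(Z) = 3*Z (q(Z) = Z/(1/3) = Z/(⅓) = Z*3 = 3*Z)
(-4*39)*(q(-1) - 20) = (-4*39)*(3*(-1) - 20) = -156*(-3 - 20) = -156*(-23) = 3588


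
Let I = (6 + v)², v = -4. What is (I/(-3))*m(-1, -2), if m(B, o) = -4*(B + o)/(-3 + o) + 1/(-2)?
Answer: 58/15 ≈ 3.8667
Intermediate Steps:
m(B, o) = -½ - 4*(B + o)/(-3 + o) (m(B, o) = -4*(B + o)/(-3 + o) + 1*(-½) = -4*(B + o)/(-3 + o) - ½ = -½ - 4*(B + o)/(-3 + o))
I = 4 (I = (6 - 4)² = 2² = 4)
(I/(-3))*m(-1, -2) = (4/(-3))*((3 - 9*(-2) - 8*(-1))/(2*(-3 - 2))) = (4*(-⅓))*((½)*(3 + 18 + 8)/(-5)) = -2*(-1)*29/(3*5) = -4/3*(-29/10) = 58/15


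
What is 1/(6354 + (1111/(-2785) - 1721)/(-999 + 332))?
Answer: 1857595/11807952726 ≈ 0.00015732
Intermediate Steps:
1/(6354 + (1111/(-2785) - 1721)/(-999 + 332)) = 1/(6354 + (1111*(-1/2785) - 1721)/(-667)) = 1/(6354 + (-1111/2785 - 1721)*(-1/667)) = 1/(6354 - 4794096/2785*(-1/667)) = 1/(6354 + 4794096/1857595) = 1/(11807952726/1857595) = 1857595/11807952726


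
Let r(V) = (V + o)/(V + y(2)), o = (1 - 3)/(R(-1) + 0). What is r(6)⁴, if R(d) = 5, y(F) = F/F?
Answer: 256/625 ≈ 0.40960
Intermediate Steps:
y(F) = 1
o = -⅖ (o = (1 - 3)/(5 + 0) = -2/5 = -2*⅕ = -⅖ ≈ -0.40000)
r(V) = (-⅖ + V)/(1 + V) (r(V) = (V - ⅖)/(V + 1) = (-⅖ + V)/(1 + V))
r(6)⁴ = ((-⅖ + 6)/(1 + 6))⁴ = ((28/5)/7)⁴ = ((⅐)*(28/5))⁴ = (⅘)⁴ = 256/625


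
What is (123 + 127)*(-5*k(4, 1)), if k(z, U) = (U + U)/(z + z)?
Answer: -625/2 ≈ -312.50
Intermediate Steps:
k(z, U) = U/z (k(z, U) = (2*U)/((2*z)) = (2*U)*(1/(2*z)) = U/z)
(123 + 127)*(-5*k(4, 1)) = (123 + 127)*(-5/4) = 250*(-5/4) = -625/2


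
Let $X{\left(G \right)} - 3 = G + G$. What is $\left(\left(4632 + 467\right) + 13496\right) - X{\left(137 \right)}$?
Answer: $18318$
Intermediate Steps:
$X{\left(G \right)} = 3 + 2 G$ ($X{\left(G \right)} = 3 + \left(G + G\right) = 3 + 2 G$)
$\left(\left(4632 + 467\right) + 13496\right) - X{\left(137 \right)} = \left(\left(4632 + 467\right) + 13496\right) - \left(3 + 2 \cdot 137\right) = \left(5099 + 13496\right) - \left(3 + 274\right) = 18595 - 277 = 18318$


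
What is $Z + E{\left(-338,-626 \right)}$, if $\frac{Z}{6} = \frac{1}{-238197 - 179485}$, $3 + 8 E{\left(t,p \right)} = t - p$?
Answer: $\frac{59519661}{1670728} \approx 35.625$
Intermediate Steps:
$E{\left(t,p \right)} = - \frac{3}{8} - \frac{p}{8} + \frac{t}{8}$ ($E{\left(t,p \right)} = - \frac{3}{8} + \frac{t - p}{8} = - \frac{3}{8} - \left(- \frac{t}{8} + \frac{p}{8}\right) = - \frac{3}{8} - \frac{p}{8} + \frac{t}{8}$)
$Z = - \frac{3}{208841}$ ($Z = \frac{6}{-238197 - 179485} = \frac{6}{-417682} = 6 \left(- \frac{1}{417682}\right) = - \frac{3}{208841} \approx -1.4365 \cdot 10^{-5}$)
$Z + E{\left(-338,-626 \right)} = - \frac{3}{208841} - - \frac{285}{8} = - \frac{3}{208841} + \frac{285}{8} = \frac{59519661}{1670728}$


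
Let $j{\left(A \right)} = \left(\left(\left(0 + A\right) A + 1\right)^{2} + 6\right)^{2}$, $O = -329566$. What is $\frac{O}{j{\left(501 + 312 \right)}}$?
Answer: $- \frac{164783}{95432653015912294450418} \approx -1.7267 \cdot 10^{-18}$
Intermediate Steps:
$j{\left(A \right)} = \left(6 + \left(1 + A^{2}\right)^{2}\right)^{2}$ ($j{\left(A \right)} = \left(\left(A A + 1\right)^{2} + 6\right)^{2} = \left(\left(A^{2} + 1\right)^{2} + 6\right)^{2} = \left(\left(1 + A^{2}\right)^{2} + 6\right)^{2} = \left(6 + \left(1 + A^{2}\right)^{2}\right)^{2}$)
$\frac{O}{j{\left(501 + 312 \right)}} = - \frac{329566}{\left(6 + \left(1 + \left(501 + 312\right)^{2}\right)^{2}\right)^{2}} = - \frac{329566}{\left(6 + \left(1 + 813^{2}\right)^{2}\right)^{2}} = - \frac{329566}{\left(6 + \left(1 + 660969\right)^{2}\right)^{2}} = - \frac{329566}{\left(6 + 660970^{2}\right)^{2}} = - \frac{329566}{\left(6 + 436881340900\right)^{2}} = - \frac{329566}{436881340906^{2}} = - \frac{329566}{190865306031824588900836} = \left(-329566\right) \frac{1}{190865306031824588900836} = - \frac{164783}{95432653015912294450418}$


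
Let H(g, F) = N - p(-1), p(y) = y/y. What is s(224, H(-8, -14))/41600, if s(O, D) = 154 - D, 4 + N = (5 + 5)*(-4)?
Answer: 199/41600 ≈ 0.0047837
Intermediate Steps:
N = -44 (N = -4 + (5 + 5)*(-4) = -4 + 10*(-4) = -4 - 40 = -44)
p(y) = 1
H(g, F) = -45 (H(g, F) = -44 - 1*1 = -44 - 1 = -45)
s(224, H(-8, -14))/41600 = (154 - 1*(-45))/41600 = (154 + 45)*(1/41600) = 199*(1/41600) = 199/41600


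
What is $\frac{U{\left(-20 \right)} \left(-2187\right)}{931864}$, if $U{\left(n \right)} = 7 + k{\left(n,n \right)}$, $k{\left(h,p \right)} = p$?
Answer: $\frac{28431}{931864} \approx 0.03051$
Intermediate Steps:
$U{\left(n \right)} = 7 + n$
$\frac{U{\left(-20 \right)} \left(-2187\right)}{931864} = \frac{\left(7 - 20\right) \left(-2187\right)}{931864} = \left(-13\right) \left(-2187\right) \frac{1}{931864} = 28431 \cdot \frac{1}{931864} = \frac{28431}{931864}$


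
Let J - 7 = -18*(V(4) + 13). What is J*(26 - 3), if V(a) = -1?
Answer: -4807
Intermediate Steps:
J = -209 (J = 7 - 18*(-1 + 13) = 7 - 18*12 = 7 - 216 = -209)
J*(26 - 3) = -209*(26 - 3) = -209*23 = -4807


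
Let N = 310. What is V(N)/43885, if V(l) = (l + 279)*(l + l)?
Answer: 73036/8777 ≈ 8.3213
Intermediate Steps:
V(l) = 2*l*(279 + l) (V(l) = (279 + l)*(2*l) = 2*l*(279 + l))
V(N)/43885 = (2*310*(279 + 310))/43885 = (2*310*589)*(1/43885) = 365180*(1/43885) = 73036/8777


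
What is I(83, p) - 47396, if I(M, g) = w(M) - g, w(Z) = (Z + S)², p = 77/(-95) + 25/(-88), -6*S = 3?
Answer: -339321159/8360 ≈ -40589.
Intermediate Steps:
S = -½ (S = -⅙*3 = -½ ≈ -0.50000)
p = -9151/8360 (p = 77*(-1/95) + 25*(-1/88) = -77/95 - 25/88 = -9151/8360 ≈ -1.0946)
w(Z) = (-½ + Z)² (w(Z) = (Z - ½)² = (-½ + Z)²)
I(M, g) = -g + (-1 + 2*M)²/4 (I(M, g) = (-1 + 2*M)²/4 - g = -g + (-1 + 2*M)²/4)
I(83, p) - 47396 = (¼ + 83² - 1*83 - 1*(-9151/8360)) - 47396 = (¼ + 6889 - 83 + 9151/8360) - 47396 = 56909401/8360 - 47396 = -339321159/8360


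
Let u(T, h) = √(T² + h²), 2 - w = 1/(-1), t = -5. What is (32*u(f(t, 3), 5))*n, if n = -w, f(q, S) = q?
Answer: -480*√2 ≈ -678.82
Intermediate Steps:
w = 3 (w = 2 - 1/(-1) = 2 - 1*(-1) = 2 + 1 = 3)
n = -3 (n = -1*3 = -3)
(32*u(f(t, 3), 5))*n = (32*√((-5)² + 5²))*(-3) = (32*√(25 + 25))*(-3) = (32*√50)*(-3) = (32*(5*√2))*(-3) = (160*√2)*(-3) = -480*√2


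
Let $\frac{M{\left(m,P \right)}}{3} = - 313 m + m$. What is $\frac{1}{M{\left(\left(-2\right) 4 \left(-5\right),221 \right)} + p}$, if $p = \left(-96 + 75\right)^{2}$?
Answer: $- \frac{1}{36999} \approx -2.7028 \cdot 10^{-5}$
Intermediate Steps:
$p = 441$ ($p = \left(-21\right)^{2} = 441$)
$M{\left(m,P \right)} = - 936 m$ ($M{\left(m,P \right)} = 3 \left(- 313 m + m\right) = 3 \left(- 312 m\right) = - 936 m$)
$\frac{1}{M{\left(\left(-2\right) 4 \left(-5\right),221 \right)} + p} = \frac{1}{- 936 \left(-2\right) 4 \left(-5\right) + 441} = \frac{1}{- 936 \left(\left(-8\right) \left(-5\right)\right) + 441} = \frac{1}{\left(-936\right) 40 + 441} = \frac{1}{-37440 + 441} = \frac{1}{-36999} = - \frac{1}{36999}$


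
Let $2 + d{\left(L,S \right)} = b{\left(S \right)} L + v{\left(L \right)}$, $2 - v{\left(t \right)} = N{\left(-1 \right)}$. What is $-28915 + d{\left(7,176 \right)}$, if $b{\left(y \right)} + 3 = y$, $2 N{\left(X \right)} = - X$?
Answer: $- \frac{55409}{2} \approx -27705.0$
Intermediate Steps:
$N{\left(X \right)} = - \frac{X}{2}$ ($N{\left(X \right)} = \frac{\left(-1\right) X}{2} = - \frac{X}{2}$)
$b{\left(y \right)} = -3 + y$
$v{\left(t \right)} = \frac{3}{2}$ ($v{\left(t \right)} = 2 - \left(- \frac{1}{2}\right) \left(-1\right) = 2 - \frac{1}{2} = \frac{3}{2}$)
$d{\left(L,S \right)} = - \frac{1}{2} + L \left(-3 + S\right)$ ($d{\left(L,S \right)} = -2 + \left(\left(-3 + S\right) L + \frac{3}{2}\right) = -2 + \left(L \left(-3 + S\right) + \frac{3}{2}\right) = -2 + \left(\frac{3}{2} + L \left(-3 + S\right)\right) = - \frac{1}{2} + L \left(-3 + S\right)$)
$-28915 + d{\left(7,176 \right)} = -28915 - \left(\frac{1}{2} - 7 \left(-3 + 176\right)\right) = -28915 + \left(- \frac{1}{2} + 7 \cdot 173\right) = -28915 + \left(- \frac{1}{2} + 1211\right) = -28915 + \frac{2421}{2} = - \frac{55409}{2}$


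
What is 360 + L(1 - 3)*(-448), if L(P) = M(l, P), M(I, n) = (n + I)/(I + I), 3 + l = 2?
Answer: -312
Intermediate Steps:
l = -1 (l = -3 + 2 = -1)
M(I, n) = (I + n)/(2*I) (M(I, n) = (I + n)/((2*I)) = (I + n)*(1/(2*I)) = (I + n)/(2*I))
L(P) = 1/2 - P/2 (L(P) = (1/2)*(-1 + P)/(-1) = (1/2)*(-1)*(-1 + P) = 1/2 - P/2)
360 + L(1 - 3)*(-448) = 360 + (1/2 - (1 - 3)/2)*(-448) = 360 + (1/2 - 1/2*(-2))*(-448) = 360 + (1/2 + 1)*(-448) = 360 + (3/2)*(-448) = 360 - 672 = -312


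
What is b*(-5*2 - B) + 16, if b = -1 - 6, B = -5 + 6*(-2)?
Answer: -33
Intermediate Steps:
B = -17 (B = -5 - 12 = -17)
b = -7
b*(-5*2 - B) + 16 = -7*(-5*2 - 1*(-17)) + 16 = -7*(-10 + 17) + 16 = -7*7 + 16 = -49 + 16 = -33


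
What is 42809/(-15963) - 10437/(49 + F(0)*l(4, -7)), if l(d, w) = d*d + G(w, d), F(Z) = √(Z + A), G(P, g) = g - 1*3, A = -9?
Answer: -8377816337/79846926 + 532287*I/5002 ≈ -104.92 + 106.41*I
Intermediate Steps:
G(P, g) = -3 + g (G(P, g) = g - 3 = -3 + g)
F(Z) = √(-9 + Z) (F(Z) = √(Z - 9) = √(-9 + Z))
l(d, w) = -3 + d + d² (l(d, w) = d*d + (-3 + d) = d² + (-3 + d) = -3 + d + d²)
42809/(-15963) - 10437/(49 + F(0)*l(4, -7)) = 42809/(-15963) - 10437/(49 + √(-9 + 0)*(-3 + 4 + 4²)) = 42809*(-1/15963) - 10437/(49 + √(-9)*(-3 + 4 + 16)) = -42809/15963 - 10437/(49 + (3*I)*17) = -42809/15963 - 10437*(49 - 51*I)/5002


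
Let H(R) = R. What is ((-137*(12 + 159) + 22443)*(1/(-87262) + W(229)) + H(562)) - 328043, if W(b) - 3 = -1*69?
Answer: -11454751355/43631 ≈ -2.6254e+5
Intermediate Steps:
W(b) = -66 (W(b) = 3 - 1*69 = 3 - 69 = -66)
((-137*(12 + 159) + 22443)*(1/(-87262) + W(229)) + H(562)) - 328043 = ((-137*(12 + 159) + 22443)*(1/(-87262) - 66) + 562) - 328043 = ((-137*171 + 22443)*(-1/87262 - 66) + 562) - 328043 = ((-23427 + 22443)*(-5759293/87262) + 562) - 328043 = (-984*(-5759293/87262) + 562) - 328043 = (2833572156/43631 + 562) - 328043 = 2858092778/43631 - 328043 = -11454751355/43631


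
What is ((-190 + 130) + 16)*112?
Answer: -4928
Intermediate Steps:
((-190 + 130) + 16)*112 = (-60 + 16)*112 = -44*112 = -4928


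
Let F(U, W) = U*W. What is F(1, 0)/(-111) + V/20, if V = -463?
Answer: -463/20 ≈ -23.150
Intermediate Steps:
F(1, 0)/(-111) + V/20 = (1*0)/(-111) - 463/20 = 0*(-1/111) - 463*1/20 = 0 - 463/20 = -463/20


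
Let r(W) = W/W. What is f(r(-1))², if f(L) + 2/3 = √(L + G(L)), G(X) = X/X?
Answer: 22/9 - 4*√2/3 ≈ 0.55883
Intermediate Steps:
r(W) = 1
G(X) = 1
f(L) = -⅔ + √(1 + L) (f(L) = -⅔ + √(L + 1) = -⅔ + √(1 + L))
f(r(-1))² = (-⅔ + √(1 + 1))² = (-⅔ + √2)²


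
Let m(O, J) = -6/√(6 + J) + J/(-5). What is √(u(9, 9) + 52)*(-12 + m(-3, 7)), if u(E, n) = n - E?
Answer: -12 - 134*√13/5 ≈ -108.63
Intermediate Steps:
m(O, J) = -6/√(6 + J) - J/5 (m(O, J) = -6/√(6 + J) + J*(-⅕) = -6/√(6 + J) - J/5)
√(u(9, 9) + 52)*(-12 + m(-3, 7)) = √((9 - 1*9) + 52)*(-12 + (-6/√(6 + 7) - ⅕*7)) = √((9 - 9) + 52)*(-12 + (-6*√13/13 - 7/5)) = √(0 + 52)*(-12 + (-6*√13/13 - 7/5)) = √52*(-12 + (-6*√13/13 - 7/5)) = (2*√13)*(-12 + (-7/5 - 6*√13/13)) = (2*√13)*(-67/5 - 6*√13/13) = 2*√13*(-67/5 - 6*√13/13)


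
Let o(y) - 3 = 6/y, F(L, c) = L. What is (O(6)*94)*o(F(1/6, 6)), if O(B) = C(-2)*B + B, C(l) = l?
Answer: -21996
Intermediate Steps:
O(B) = -B (O(B) = -2*B + B = -B)
o(y) = 3 + 6/y
(O(6)*94)*o(F(1/6, 6)) = (-1*6*94)*(3 + 6/(1/6)) = (-6*94)*(3 + 6/(1/6)) = -564*(3 + 6*6) = -564*(3 + 36) = -564*39 = -21996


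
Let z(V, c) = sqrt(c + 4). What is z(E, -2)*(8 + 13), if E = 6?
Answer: 21*sqrt(2) ≈ 29.698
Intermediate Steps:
z(V, c) = sqrt(4 + c)
z(E, -2)*(8 + 13) = sqrt(4 - 2)*(8 + 13) = sqrt(2)*21 = 21*sqrt(2)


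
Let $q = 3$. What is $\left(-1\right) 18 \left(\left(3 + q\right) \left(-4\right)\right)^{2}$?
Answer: $-10368$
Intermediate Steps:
$\left(-1\right) 18 \left(\left(3 + q\right) \left(-4\right)\right)^{2} = \left(-1\right) 18 \left(\left(3 + 3\right) \left(-4\right)\right)^{2} = - 18 \left(6 \left(-4\right)\right)^{2} = - 18 \left(-24\right)^{2} = \left(-18\right) 576 = -10368$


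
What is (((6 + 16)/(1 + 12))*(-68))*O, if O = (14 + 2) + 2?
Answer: -26928/13 ≈ -2071.4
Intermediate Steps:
O = 18 (O = 16 + 2 = 18)
(((6 + 16)/(1 + 12))*(-68))*O = (((6 + 16)/(1 + 12))*(-68))*18 = ((22/13)*(-68))*18 = -1496/13*18 = -26928/13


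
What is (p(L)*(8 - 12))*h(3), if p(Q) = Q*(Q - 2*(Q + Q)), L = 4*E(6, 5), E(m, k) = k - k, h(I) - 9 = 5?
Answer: 0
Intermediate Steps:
h(I) = 14 (h(I) = 9 + 5 = 14)
E(m, k) = 0
L = 0 (L = 4*0 = 0)
p(Q) = -3*Q² (p(Q) = Q*(Q - 4*Q) = Q*(-3*Q) = -3*Q²)
(p(L)*(8 - 12))*h(3) = ((-3*0²)*(8 - 12))*14 = (-3*0*(-4))*14 = (0*(-4))*14 = 0*14 = 0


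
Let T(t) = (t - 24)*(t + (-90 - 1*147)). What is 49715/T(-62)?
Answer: 49715/25714 ≈ 1.9334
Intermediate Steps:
T(t) = (-237 + t)*(-24 + t) (T(t) = (-24 + t)*(t + (-90 - 147)) = (-24 + t)*(t - 237) = (-24 + t)*(-237 + t) = (-237 + t)*(-24 + t))
49715/T(-62) = 49715/(5688 + (-62)² - 261*(-62)) = 49715/(5688 + 3844 + 16182) = 49715/25714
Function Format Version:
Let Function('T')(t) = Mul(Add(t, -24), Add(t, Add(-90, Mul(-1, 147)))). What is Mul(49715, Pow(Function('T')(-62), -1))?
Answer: Rational(49715, 25714) ≈ 1.9334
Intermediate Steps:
Function('T')(t) = Mul(Add(-237, t), Add(-24, t)) (Function('T')(t) = Mul(Add(-24, t), Add(t, Add(-90, -147))) = Mul(Add(-24, t), Add(t, -237)) = Mul(Add(-24, t), Add(-237, t)) = Mul(Add(-237, t), Add(-24, t)))
Mul(49715, Pow(Function('T')(-62), -1)) = Mul(49715, Pow(Add(5688, Pow(-62, 2), Mul(-261, -62)), -1)) = Mul(49715, Pow(Add(5688, 3844, 16182), -1)) = Mul(49715, Pow(25714, -1)) = Mul(49715, Rational(1, 25714)) = Rational(49715, 25714)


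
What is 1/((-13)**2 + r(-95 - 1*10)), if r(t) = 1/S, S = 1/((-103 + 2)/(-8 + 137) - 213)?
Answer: -129/5777 ≈ -0.022330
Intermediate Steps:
S = -129/27578 (S = 1/(-101/129 - 213) = 1/(-27578/129) = -129/27578 ≈ -0.0046776)
r(t) = -27578/129 (r(t) = 1/(-129/27578) = -27578/129)
1/((-13)**2 + r(-95 - 1*10)) = 1/((-13)**2 - 27578/129) = 1/(169 - 27578/129) = 1/(-5777/129) = -129/5777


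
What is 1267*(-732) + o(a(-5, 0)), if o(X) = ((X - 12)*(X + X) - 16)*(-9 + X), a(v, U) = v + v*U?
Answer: -929600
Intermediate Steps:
a(v, U) = v + U*v
o(X) = (-16 + 2*X*(-12 + X))*(-9 + X) (o(X) = ((-12 + X)*(2*X) - 16)*(-9 + X) = (2*X*(-12 + X) - 16)*(-9 + X) = (-16 + 2*X*(-12 + X))*(-9 + X))
1267*(-732) + o(a(-5, 0)) = 1267*(-732) + (144 - 42*25*(1 + 0)² + 2*(-5*(1 + 0))³ + 200*(-5*(1 + 0))) = -927444 + (144 - 42*(-5*1)² + 2*(-5*1)³ + 200*(-5*1)) = -927444 + (144 - 42*(-5)² + 2*(-5)³ + 200*(-5)) = -927444 + (144 - 42*25 + 2*(-125) - 1000) = -927444 + (144 - 1050 - 250 - 1000) = -927444 - 2156 = -929600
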